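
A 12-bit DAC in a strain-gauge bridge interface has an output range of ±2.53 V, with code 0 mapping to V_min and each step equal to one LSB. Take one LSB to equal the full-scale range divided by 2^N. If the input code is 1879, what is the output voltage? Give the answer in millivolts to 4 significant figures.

Full-scale range = 2.53 V − (-2.53 V) = 5.06 V. LSB = 5.06 V / 2^12.
V_out = -2.53 + 1879 × (5.06/4096) V
      = -2.53 V + 2.32123 V = -0.208774 V.

-208.8 mV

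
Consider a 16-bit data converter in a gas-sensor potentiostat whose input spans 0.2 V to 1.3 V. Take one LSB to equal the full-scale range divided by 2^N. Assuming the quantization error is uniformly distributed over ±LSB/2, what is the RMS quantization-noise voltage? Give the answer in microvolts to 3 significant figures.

Range = 1.3 − (0.2) = 1.1 V.
Step size = 1.1/65536 V = 16.785 µV.
σ_q = LSB/√12 = 16.785 µV/3.4641 = 4.85 µV.

4.85 µV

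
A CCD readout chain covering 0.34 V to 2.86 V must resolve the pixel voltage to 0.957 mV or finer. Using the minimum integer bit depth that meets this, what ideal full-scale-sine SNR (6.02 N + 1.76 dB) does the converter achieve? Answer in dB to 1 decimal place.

74.0 dB

Full-scale range = 2.86 V − (0.34 V) = 2.52 V.
2.52 V / 0.957 mV = 2633. Since 2^11 = 2048 and 2^12 = 4096, N = 12.
6.02(12) + 1.76 = 74.00 dB.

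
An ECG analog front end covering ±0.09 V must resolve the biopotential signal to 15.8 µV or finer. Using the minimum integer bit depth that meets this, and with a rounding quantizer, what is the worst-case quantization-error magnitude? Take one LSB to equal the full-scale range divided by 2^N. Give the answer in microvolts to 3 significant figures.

5.49 µV

Span: 0.09 V − (-0.09 V) = 0.18 V.
0.18 V / 15.8 µV = 11390. Since 2^13 = 8192 and 2^14 = 16384, N = 14.
Step size = 0.18/16384 V = 10.986 µV.
Half an LSB is 5.49 µV.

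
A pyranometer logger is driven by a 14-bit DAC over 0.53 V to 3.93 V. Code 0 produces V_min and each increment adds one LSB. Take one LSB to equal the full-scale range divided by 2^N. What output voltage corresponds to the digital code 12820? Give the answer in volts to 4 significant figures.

Range = 3.93 − (0.53) = 3.4 V. LSB = 3.4 V / 2^14.
V_out = 0.53 + 12820 × (3.4/16384) V
      = 0.53 V + 2.66040 V = 3.19040 V.

3.190 V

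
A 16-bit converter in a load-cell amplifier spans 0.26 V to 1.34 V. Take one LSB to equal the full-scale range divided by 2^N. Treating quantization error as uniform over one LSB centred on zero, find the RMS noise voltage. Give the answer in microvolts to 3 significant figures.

4.76 µV

Range = 1.34 − (0.26) = 1.08 V.
One LSB is 1.08 V / 65536 = 16.479 µV.
For a uniform distribution on [−LSB/2, +LSB/2], V_rms = LSB/√12 = 16.479 µV/3.4641 = 4.76 µV.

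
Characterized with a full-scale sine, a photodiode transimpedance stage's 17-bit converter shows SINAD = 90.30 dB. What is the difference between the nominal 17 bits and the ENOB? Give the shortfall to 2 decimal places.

N_eff = (90.30 − 1.76)/6.02 = 14.7076 bits.
17 − 14.7076 = 2.29 bits below nominal.

2.29 bits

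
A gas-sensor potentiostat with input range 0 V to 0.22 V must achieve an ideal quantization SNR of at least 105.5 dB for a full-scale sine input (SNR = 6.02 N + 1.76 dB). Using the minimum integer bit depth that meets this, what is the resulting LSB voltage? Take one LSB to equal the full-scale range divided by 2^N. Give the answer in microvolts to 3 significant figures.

0.839 µV

Full-scale range = 0.22 V.
Required N = ⌈(105.5 − 1.76)/6.02⌉ = ⌈17.233⌉ = 18.
One LSB is 0.22 V / 262144 = 0.839 µV.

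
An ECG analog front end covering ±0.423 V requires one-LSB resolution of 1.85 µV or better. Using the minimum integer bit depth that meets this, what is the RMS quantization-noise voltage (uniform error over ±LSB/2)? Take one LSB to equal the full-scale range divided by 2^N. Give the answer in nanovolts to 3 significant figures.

Full-scale range = 0.423 V − (-0.423 V) = 0.846 V.
Required number of levels: 0.846/1.85 µV = 457300; smallest N with 2^N ≥ that is 19.
LSB = 0.846 V ÷ 2^19 = 0.846/524288 V = 1.6136 µV.
V_rms = LSB/√12 = 466 nV.

466 nV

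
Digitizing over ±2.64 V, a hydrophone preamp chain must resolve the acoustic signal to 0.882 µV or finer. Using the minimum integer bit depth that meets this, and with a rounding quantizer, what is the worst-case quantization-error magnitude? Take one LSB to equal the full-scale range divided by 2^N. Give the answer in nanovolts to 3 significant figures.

The full-scale span is 2.64 − (-2.64) = 5.28 V.
Levels needed ≥ 5.28/0.882 µV = 5.986e6. 2^23 = 8388608 suffices, so N_min = 23.
LSB = 5.28 V / 2^23 = 0.62943 µV.
|e|_max = LSB/2 = 315 nV.

315 nV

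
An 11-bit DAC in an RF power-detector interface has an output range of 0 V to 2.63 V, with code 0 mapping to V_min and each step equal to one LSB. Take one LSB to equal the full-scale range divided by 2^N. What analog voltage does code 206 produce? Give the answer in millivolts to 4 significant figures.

264.5 mV

Range is 2.63 V. LSB = 2.63 V / 2^11.
V_out = 0 + 206 × (2.63/2048) V
      = 0 V + 0.264541 V = 0.264541 V.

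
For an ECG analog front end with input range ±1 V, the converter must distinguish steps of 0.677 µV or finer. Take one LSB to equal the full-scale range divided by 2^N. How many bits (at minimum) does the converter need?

22 bits

Span: 1 V − (-1 V) = 2 V.
Need 2^N ≥ 2 V / 0.677 µV = 2.954e6 → N_min = 22.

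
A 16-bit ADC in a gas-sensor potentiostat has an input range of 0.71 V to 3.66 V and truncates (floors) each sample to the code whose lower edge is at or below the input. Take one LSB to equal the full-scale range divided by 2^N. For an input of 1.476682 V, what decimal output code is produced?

Full-scale range = 3.66 V − (0.71 V) = 2.95 V. LSB = 2.95 V / 2^16 ≈ 45.01 µV.
code = ⌊(V_in − V_min)/LSB⌋ = ⌊(V_in − V_min) × 2^16 / range⌋
     = ⌊(1.476682 − (0.71)) × 65536 / 2.95⌋ = ⌊0.766682 × 65536/2.95⌋
     = ⌊17032.295⌋ = 17032.

17032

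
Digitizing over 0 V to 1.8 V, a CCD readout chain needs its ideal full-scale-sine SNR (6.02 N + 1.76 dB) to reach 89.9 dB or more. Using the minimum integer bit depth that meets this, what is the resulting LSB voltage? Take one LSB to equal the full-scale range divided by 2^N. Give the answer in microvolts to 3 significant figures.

V_FS = 1.8 V.
6.02 N + 1.76 ≥ 89.9 gives N ≥ 14.641, so the minimum integer is 15.
LSB = 1.8 V ÷ 2^15 = 1.8/32768 V = 54.9 µV.

54.9 µV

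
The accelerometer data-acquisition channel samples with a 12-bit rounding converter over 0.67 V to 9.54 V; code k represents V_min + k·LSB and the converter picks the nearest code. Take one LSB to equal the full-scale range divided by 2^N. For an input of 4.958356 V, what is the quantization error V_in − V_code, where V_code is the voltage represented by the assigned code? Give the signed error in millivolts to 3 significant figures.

Range = 9.54 − (0.67) = 8.87 V. LSB = 8.87 V / 2^12 ≈ 2.166 mV.
Position in LSBs: (4.958356 − (0.67)) × 4096/8.87 = 1980.2825; rounding gives k = 1980.
V_code = 0.67 + (1980/4096) × 8.87 = 4.957744141 V.
Error = V_in − V_code = 4.958356 − (4.957744141) = +0.612 mV.

+0.612 mV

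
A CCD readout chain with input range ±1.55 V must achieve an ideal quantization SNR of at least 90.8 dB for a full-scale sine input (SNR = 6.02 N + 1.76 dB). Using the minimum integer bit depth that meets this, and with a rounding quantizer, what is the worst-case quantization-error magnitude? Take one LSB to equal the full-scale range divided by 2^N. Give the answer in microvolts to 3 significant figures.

47.3 µV

Range = 1.55 − (-1.55) = 3.1 V.
Required N = ⌈(90.8 − 1.76)/6.02⌉ = ⌈14.791⌉ = 15.
LSB = 3.1 V / 2^15 = 94.604 µV.
Half an LSB is 47.3 µV.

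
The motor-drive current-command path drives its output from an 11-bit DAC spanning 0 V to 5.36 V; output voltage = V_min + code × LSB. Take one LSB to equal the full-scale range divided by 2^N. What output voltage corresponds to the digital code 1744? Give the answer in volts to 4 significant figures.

4.564 V

V_FS = 5.36 V. LSB = 5.36 V / 2^11.
V_out = V_min + code × LSB = 0 V + 1744 × 5.36 V / 2048
      = 0 V + 4.56438 V = 4.56438 V.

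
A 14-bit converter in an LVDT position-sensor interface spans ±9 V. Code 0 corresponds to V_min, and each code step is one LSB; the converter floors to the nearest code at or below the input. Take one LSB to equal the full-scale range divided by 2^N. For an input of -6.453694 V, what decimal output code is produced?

Range = 9 − (-9) = 18 V. LSB = 18 V / 2^14 ≈ 1.099 mV.
V_in − V_min = -6.453694 − (-9) = 2.546306 V.
Divide by LSB: 2.546306 × 16384/18 = 2317.7043.
Truncating gives code 2317.

2317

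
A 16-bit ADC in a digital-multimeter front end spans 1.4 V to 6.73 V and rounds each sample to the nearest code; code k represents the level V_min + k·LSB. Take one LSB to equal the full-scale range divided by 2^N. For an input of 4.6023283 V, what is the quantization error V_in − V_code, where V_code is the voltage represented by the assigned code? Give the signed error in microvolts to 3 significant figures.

−14.7 µV

Span: 6.73 V − (1.4 V) = 5.33 V. LSB = 5.33 V / 2^16 ≈ 81.33 µV.
(4.6023283 − (1.4)) / LSB = 3.2023283 × 65536/5.33 = 39374.8194. Nearest integer: k = 39375.
V_code = 1.4 + (39375/65536) × 5.33 = 4.6023429871 V.
Error = V_in − V_code = 4.6023283 − (4.6023429871) = −14.7 µV.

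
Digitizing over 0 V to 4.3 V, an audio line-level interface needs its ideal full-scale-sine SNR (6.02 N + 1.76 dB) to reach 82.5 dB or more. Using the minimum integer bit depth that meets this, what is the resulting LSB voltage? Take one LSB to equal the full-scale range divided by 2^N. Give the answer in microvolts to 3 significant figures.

262 µV

Span = 4.3 V.
Required N = ⌈(82.5 − 1.76)/6.02⌉ = ⌈13.412⌉ = 14.
LSB = 4.3 V ÷ 2^14 = 4.3/16384 V = 262 µV.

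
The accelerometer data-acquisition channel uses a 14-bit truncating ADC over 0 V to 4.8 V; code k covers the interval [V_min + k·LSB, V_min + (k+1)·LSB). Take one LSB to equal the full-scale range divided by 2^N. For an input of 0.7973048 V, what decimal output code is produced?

Range is 4.8 V. LSB = 4.8 V / 2^14 ≈ 293.0 µV.
(V_in − V_min) × 2^14/range = (0.7973048 − (0)) × 16384/4.8 = 2721.467.
Floor → code = 2721.

2721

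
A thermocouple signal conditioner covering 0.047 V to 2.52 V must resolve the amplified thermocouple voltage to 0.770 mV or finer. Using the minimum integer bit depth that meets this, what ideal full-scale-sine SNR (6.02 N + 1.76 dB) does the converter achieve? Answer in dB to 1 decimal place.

The full-scale span is 2.52 − (0.047) = 2.473 V.
Required number of levels: 2.473/0.770 mV = 3211.7; smallest N with 2^N ≥ that is 12.
6.02(12) + 1.76 = 74.00 dB.

74.0 dB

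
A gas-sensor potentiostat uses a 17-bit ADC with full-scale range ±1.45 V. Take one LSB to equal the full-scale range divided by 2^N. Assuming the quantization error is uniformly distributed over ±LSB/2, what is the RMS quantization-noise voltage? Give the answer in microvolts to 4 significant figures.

6.387 µV

Span: 1.45 V − (-1.45 V) = 2.9 V.
LSB = 2.9 V ÷ 2^17 = 2.9/131072 V = 22.1252 µV.
For a uniform distribution on [−LSB/2, +LSB/2], V_rms = LSB/√12 = 22.1252 µV/3.4641 = 6.387 µV.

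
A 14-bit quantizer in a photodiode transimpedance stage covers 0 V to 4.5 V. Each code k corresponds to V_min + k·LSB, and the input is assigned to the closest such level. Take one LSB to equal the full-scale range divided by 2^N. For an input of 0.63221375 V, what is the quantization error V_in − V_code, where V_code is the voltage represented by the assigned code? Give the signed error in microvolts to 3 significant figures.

−49.4 µV

Range is 4.5 V. LSB = 4.5 V / 2^14 ≈ 274.7 µV.
(V_in − V_min)/LSB = (0.63221375 − (0)) × 16384/4.5 = 2301.8200 → nearest code k = 2302.
Reconstructed level: 0 + 2302 × 4.5/16384 V = 0.63226318359 V.
e = 0.63221375 − (0.63226318359) = −49.4 µV.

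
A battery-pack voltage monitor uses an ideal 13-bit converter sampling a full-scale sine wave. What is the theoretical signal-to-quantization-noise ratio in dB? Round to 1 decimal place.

SNR = 6.02·13 + 1.76 = 80.02 dB.

80.0 dB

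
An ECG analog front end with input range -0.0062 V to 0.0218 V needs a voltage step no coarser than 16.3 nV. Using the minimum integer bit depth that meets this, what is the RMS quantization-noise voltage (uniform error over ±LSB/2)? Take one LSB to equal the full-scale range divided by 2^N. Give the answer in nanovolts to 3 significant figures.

3.85 nV

Full-scale range = 0.0218 V − (-0.0062 V) = 0.028 V.
0.028 V / 16.3 nV = 1.718e6. Since 2^20 = 1048576 and 2^21 = 2097152, N = 21.
One LSB is 0.028 V / 2097152 = 13.351 nV.
RMS noise = LSB/√12 = 3.85 nV.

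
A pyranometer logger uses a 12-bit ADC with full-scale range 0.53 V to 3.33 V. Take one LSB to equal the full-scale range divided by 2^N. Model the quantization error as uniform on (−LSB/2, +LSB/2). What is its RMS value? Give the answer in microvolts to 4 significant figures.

Span: 3.33 V − (0.53 V) = 2.8 V.
LSB = 2.8 V ÷ 2^12 = 2.8/4096 V = 0.683594 mV.
σ_q = LSB/√12 = 0.683594 mV/3.4641 = 197.3 µV.

197.3 µV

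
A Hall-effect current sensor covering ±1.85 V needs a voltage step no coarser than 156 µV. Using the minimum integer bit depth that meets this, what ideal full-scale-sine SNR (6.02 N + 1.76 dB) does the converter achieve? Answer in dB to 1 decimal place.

92.1 dB

Full-scale range = 1.85 V − (-1.85 V) = 3.7 V.
3.7 V / 156 µV = 23720. Since 2^14 = 16384 and 2^15 = 32768, N = 15.
SNR = 6.02 × 15 + 1.76 = 92.06 dB.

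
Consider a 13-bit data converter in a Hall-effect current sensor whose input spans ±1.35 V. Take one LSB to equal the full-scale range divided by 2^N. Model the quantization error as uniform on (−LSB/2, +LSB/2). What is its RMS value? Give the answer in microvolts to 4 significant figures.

95.14 µV

Span: 1.35 V − (-1.35 V) = 2.7 V.
LSB = 2.7 V / 2^13 = 329.590 µV.
RMS of a uniform error over width LSB is LSB/√12 = 95.14 µV.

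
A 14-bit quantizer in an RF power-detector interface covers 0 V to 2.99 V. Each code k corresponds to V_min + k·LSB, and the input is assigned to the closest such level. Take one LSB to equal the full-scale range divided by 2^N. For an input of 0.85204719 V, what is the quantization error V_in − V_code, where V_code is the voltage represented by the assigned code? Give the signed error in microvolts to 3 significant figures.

−22.5 µV

Full-scale range = 2.99 V. LSB = 2.99 V / 2^14 ≈ 182.5 µV.
(V_in − V_min)/LSB = (0.85204719 − (0)) × 16384/2.99 = 4668.8766 → nearest code k = 4669.
V_code = V_min + k × range/2^14 = 0 + 4669 × 2.99/16384 = 0.85206970215 V.
V_in − V_code = 0.85204719 − (0.85206970215) = −22.5 µV.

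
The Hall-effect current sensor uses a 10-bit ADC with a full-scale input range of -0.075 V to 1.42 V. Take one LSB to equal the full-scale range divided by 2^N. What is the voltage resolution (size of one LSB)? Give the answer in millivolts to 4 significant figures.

1.460 mV

Full-scale range = 1.42 V − (-0.075 V) = 1.495 V.
Number of codes = 2^10 = 1024.
LSB = 1.495 V ÷ 2^10 = 1.495/1024 V = 1.460 mV.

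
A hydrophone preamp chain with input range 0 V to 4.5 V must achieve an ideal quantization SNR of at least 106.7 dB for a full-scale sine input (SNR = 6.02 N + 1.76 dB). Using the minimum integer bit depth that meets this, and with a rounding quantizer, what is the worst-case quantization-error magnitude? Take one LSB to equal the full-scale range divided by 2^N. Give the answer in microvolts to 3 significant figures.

V_FS = 4.5 V.
6.02 N + 1.76 ≥ 106.7 gives N ≥ 17.432, so the minimum integer is 18.
LSB = 4.5 V ÷ 2^18 = 4.5/262144 V = 17.166 µV.
|e|_max = LSB/2 = 8.58 µV.

8.58 µV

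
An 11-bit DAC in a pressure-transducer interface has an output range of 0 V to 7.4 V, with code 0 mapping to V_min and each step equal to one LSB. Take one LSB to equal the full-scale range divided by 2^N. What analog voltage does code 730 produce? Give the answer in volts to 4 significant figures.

Full-scale range = 7.4 V. LSB = 7.4 V / 2^11.
Output = V_min + (730/2048) × range = 0 + 0.356445 × 7.4 V
      = 0 V + 2.63770 V = 2.63770 V.

2.638 V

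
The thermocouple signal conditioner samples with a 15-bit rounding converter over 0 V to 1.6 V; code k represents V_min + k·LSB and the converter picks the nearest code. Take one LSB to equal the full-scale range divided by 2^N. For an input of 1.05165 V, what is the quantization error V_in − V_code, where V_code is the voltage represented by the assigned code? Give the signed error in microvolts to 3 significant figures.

Full-scale range = 1.6 V. LSB = 1.6 V / 2^15 ≈ 48.83 µV.
Position in LSBs: (1.05165 − (0)) × 32768/1.6 = 21537.7920; rounding gives k = 21538.
V_code = 0 + (21538/32768) × 1.6 = 1.0516601563 V.
V_in − V_code = 1.05165 − (1.0516601563) = −10.2 µV.

−10.2 µV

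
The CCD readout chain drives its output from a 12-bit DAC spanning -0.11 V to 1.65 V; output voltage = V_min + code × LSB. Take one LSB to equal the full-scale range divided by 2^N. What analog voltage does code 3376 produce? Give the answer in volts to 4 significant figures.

1.341 V

Span: 1.65 V − (-0.11 V) = 1.76 V. LSB = 1.76 V / 2^12.
V_out = -0.11 + 3376 × (1.76/4096) V
      = -0.11 + 1.45063 = 1.34063 V.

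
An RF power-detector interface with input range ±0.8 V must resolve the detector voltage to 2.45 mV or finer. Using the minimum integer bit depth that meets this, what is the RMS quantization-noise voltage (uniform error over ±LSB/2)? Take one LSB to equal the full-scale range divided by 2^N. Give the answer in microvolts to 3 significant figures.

The full-scale span is 0.8 − (-0.8) = 1.6 V.
Required number of levels: 1.6/2.45 mV = 653.06; smallest N with 2^N ≥ that is 10.
Step size = 1.6/1024 V = 1.5625 mV.
σ_q = LSB/√12 = 1.5625 mV/3.4641 = 451 µV.

451 µV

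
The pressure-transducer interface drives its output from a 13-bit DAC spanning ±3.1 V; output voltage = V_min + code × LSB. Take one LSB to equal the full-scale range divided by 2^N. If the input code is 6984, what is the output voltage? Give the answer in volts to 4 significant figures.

Range = 3.1 − (-3.1) = 6.2 V. LSB = 6.2 V / 2^13.
V_out = -3.1 + 6984 × (6.2/8192) V
      = -3.1 V + 5.28574 V = 2.18574 V.

2.186 V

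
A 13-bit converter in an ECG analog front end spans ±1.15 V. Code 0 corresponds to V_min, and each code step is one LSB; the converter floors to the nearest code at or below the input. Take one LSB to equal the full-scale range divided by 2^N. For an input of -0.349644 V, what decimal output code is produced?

2850

Range = 1.15 − (-1.15) = 2.3 V. LSB = 2.3 V / 2^13 ≈ 280.8 µV.
V_in − V_min = -0.349644 − (-1.15) = 0.800356 V.
Divide by LSB: 0.800356 × 8192/2.3 = 2850.6593.
Truncating gives code 2850.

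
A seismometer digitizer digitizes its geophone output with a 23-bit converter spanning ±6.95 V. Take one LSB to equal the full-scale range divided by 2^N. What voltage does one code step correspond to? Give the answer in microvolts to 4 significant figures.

The full-scale span is 6.95 − (-6.95) = 13.9 V.
There are 2^23 = 8388608 steps.
LSB = 13.9 V ÷ 2^23 = 13.9/8388608 V = 1.657 µV.

1.657 µV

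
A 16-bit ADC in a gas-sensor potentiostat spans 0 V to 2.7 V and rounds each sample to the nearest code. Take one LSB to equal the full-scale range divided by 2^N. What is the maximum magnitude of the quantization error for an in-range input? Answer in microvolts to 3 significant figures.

20.6 µV

V_FS = 2.7 V.
LSB = 2.7 V ÷ 2^16 = 2.7/65536 V = 41.199 µV.
Worst-case error for round-to-nearest is half an LSB: 20.6 µV.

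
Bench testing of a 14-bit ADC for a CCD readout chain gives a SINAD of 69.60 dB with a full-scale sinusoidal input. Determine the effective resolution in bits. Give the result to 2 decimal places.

11.27 bits

Inverting SNR = 6.02 N + 1.76: N_eff = (69.60 − 1.76)/6.02 = 11.2691.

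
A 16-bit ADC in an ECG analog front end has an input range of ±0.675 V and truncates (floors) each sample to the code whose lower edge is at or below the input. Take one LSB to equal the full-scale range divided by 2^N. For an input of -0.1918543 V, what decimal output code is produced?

23454

Full-scale range = 0.675 V − (-0.675 V) = 1.35 V. LSB = 1.35 V / 2^16 ≈ 20.60 µV.
(V_in − V_min) × 2^16/range = (-0.1918543 − (-0.675)) × 65536/1.35 = 23454.397.
Floor → code = 23454.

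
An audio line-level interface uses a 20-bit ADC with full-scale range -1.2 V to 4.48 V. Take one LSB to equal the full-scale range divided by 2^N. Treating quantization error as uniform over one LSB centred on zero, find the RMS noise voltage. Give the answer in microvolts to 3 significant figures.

The full-scale span is 4.48 − (-1.2) = 5.68 V.
LSB = 5.68 V ÷ 2^20 = 5.68/1048576 V = 5.4169 µV.
For a uniform distribution on [−LSB/2, +LSB/2], V_rms = LSB/√12 = 5.4169 µV/3.4641 = 1.56 µV.

1.56 µV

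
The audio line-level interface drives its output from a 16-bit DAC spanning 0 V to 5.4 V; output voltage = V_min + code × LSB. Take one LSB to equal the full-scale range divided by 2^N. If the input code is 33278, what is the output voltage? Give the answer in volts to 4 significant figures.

Range is 5.4 V. LSB = 5.4 V / 2^16.
Output = V_min + (33278/65536) × range = 0 + 0.507782 × 5.4 V
      = 0 + 2.74202 = 2.74202 V.

2.742 V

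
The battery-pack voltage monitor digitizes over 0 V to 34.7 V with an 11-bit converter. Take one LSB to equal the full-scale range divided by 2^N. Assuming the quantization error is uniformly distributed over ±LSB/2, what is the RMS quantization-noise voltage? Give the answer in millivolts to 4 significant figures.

Range is 34.7 V.
One LSB is 34.7 V / 2048 = 16.9434 mV.
V_rms = LSB/√12 = 16.9434 mV / √12 = 4.891 mV.

4.891 mV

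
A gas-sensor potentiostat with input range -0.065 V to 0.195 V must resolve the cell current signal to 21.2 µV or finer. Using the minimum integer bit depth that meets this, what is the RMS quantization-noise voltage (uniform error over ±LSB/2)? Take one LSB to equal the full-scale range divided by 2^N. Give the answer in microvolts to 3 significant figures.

Range = 0.195 − (-0.065) = 0.26 V.
Levels needed ≥ 0.26/21.2 µV = 12260. 2^14 = 16384 suffices, so N_min = 14.
One LSB is 0.26 V / 16384 = 15.869 µV.
RMS noise = LSB/√12 = 4.58 µV.

4.58 µV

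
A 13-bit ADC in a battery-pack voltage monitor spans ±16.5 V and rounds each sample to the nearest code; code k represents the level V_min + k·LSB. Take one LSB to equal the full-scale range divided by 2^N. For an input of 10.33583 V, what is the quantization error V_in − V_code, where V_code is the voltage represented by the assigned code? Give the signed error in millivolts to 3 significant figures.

−0.840 mV

Span: 16.5 V − (-16.5 V) = 33 V. LSB = 33 V / 2^13 ≈ 4.028 mV.
(10.33583 − (-16.5)) / LSB = 26.83583 × 8192/33 = 6661.7915. Nearest integer: k = 6662.
V_code = V_min + k × range/2^13 = -16.5 + 6662 × 33/8192 = 10.33666992 V.
Error = V_in − V_code = 10.33583 − (10.33666992) = −0.840 mV.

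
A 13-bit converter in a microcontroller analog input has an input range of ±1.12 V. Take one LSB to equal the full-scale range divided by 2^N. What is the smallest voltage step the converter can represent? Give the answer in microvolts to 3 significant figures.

The full-scale span is 1.12 − (-1.12) = 2.24 V.
There are 2^13 = 8192 steps.
One LSB is 2.24 V / 8192 = 273 µV.

273 µV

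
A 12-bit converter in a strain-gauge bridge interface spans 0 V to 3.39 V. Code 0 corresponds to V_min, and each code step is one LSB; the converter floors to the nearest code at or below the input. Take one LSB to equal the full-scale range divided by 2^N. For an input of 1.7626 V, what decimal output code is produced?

Span = 3.39 V. LSB = 3.39 V / 2^12 ≈ 0.8276 mV.
V_in − V_min = 1.7626 − (0) = 1.7626 V.
Divide by LSB: 1.7626 × 4096/3.39 = 2129.6783.
Truncating gives code 2129.

2129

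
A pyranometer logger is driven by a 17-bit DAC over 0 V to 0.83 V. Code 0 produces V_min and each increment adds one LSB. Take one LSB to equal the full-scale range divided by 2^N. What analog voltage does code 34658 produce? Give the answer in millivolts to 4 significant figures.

219.5 mV

Span = 0.83 V. LSB = 0.83 V / 2^17.
V_out = 0 + 34658 × (0.83/131072) V
      = 0 + 0.219468 = 0.219468 V.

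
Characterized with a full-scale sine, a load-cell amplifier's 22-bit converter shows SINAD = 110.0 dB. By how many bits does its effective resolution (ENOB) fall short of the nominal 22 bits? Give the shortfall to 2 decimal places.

N_eff = (110.0 − 1.76)/6.02 = 17.9801 bits.
22 − 17.9801 = 4.02 bits below nominal.

4.02 bits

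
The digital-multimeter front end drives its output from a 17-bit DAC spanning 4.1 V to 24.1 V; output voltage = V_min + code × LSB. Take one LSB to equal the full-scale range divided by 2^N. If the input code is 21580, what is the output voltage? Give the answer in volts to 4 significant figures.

7.393 V

Span: 24.1 V − (4.1 V) = 20 V. LSB = 20 V / 2^17.
Output = V_min + (21580/131072) × range = 4.1 + 0.164642 × 20 V
      = 4.1 V + 3.29285 V = 7.39285 V.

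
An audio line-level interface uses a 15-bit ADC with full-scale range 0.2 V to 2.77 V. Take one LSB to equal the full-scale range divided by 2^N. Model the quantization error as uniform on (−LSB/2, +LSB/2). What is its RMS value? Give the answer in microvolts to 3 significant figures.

22.6 µV

The full-scale span is 2.77 − (0.2) = 2.57 V.
Step size = 2.57/32768 V = 78.430 µV.
V_rms = LSB/√12 = 78.430 µV / √12 = 22.6 µV.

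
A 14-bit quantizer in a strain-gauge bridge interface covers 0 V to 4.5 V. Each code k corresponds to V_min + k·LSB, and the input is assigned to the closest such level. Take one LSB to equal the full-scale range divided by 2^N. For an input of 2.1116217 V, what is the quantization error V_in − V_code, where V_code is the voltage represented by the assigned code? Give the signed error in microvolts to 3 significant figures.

+49.4 µV

Range is 4.5 V. LSB = 4.5 V / 2^14 ≈ 274.7 µV.
(2.1116217 − (0)) / LSB = 2.1116217 × 16384/4.5 = 7688.1800. Nearest integer: k = 7688.
V_code = 0 + (7688/16384) × 4.5 = 2.1115722656 V.
Error = V_in − V_code = 2.1116217 − (2.1115722656) = +49.4 µV.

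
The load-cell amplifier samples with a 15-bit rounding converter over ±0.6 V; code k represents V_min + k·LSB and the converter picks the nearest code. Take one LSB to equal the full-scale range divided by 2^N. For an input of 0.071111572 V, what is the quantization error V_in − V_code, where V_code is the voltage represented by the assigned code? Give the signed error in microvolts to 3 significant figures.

−6.59 µV

Span: 0.6 V − (-0.6 V) = 1.2 V. LSB = 1.2 V / 2^15 ≈ 36.62 µV.
Position in LSBs: (0.071111572 − (-0.6)) × 32768/1.2 = 18325.8200; rounding gives k = 18326.
Reconstructed level: -0.6 + 18326 × 1.2/32768 V = 0.071118164063 V.
Error = V_in − V_code = 0.071111572 − (0.071118164063) = −6.59 µV.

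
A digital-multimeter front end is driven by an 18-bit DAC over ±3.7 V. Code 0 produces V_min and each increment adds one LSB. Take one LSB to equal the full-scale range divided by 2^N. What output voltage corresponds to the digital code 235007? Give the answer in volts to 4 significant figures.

Range = 3.7 − (-3.7) = 7.4 V. LSB = 7.4 V / 2^18.
V_out = -3.7 + 235007 × (7.4/262144) V
      = -3.7 + 6.63396 = 2.93396 V.

2.934 V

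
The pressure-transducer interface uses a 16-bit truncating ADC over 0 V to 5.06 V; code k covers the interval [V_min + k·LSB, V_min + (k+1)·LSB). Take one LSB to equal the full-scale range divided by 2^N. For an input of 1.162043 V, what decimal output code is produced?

Range is 5.06 V. LSB = 5.06 V / 2^16 ≈ 77.21 µV.
code = ⌊(V_in − V_min)/LSB⌋ = ⌊(V_in − V_min) × 2^16 / range⌋
     = ⌊(1.162043 − (0)) × 65536 / 5.06⌋ = ⌊1.162043 × 65536/5.06⌋
     = ⌊15050.524⌋ = 15050.

15050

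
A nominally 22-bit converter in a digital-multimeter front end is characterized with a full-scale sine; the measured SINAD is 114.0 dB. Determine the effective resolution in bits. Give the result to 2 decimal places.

18.64 bits

(114.0 − 1.76) / 6.02 = 112.24/6.02 = 18.6445 effective bits.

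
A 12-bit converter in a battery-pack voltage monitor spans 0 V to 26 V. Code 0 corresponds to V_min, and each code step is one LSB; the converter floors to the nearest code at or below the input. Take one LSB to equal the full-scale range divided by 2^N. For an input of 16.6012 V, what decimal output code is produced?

2615

Range is 26 V. LSB = 26 V / 2^12 ≈ 6.348 mV.
(V_in − V_min) × 2^12/range = (16.6012 − (0)) × 4096/26 = 2615.328.
Floor → code = 2615.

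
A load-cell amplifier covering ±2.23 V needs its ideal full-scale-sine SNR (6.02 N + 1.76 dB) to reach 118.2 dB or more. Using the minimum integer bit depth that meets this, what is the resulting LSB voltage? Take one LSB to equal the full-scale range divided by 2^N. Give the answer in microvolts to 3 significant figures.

The full-scale span is 2.23 − (-2.23) = 4.46 V.
6.02 N + 1.76 ≥ 118.2 gives N ≥ 19.342, so the minimum integer is 20.
Step size = 4.46/1048576 V = 4.25 µV.

4.25 µV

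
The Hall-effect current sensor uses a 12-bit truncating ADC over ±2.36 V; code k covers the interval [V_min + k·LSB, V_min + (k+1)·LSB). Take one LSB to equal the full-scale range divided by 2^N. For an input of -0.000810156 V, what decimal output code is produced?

The full-scale span is 2.36 − (-2.36) = 4.72 V. LSB = 4.72 V / 2^12 ≈ 1.152 mV.
code = ⌊(V_in − V_min)/LSB⌋ = ⌊(V_in − V_min) × 2^12 / range⌋
     = ⌊(-0.000810156 − (-2.36)) × 4096 / 4.72⌋ = ⌊2.359189844 × 4096/4.72⌋
     = ⌊2047.297⌋ = 2047.

2047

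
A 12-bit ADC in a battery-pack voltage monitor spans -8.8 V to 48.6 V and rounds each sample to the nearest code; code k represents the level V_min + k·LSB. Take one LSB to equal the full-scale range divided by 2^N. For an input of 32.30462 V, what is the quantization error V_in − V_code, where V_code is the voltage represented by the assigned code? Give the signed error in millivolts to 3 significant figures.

Full-scale range = 48.6 V − (-8.8 V) = 57.4 V. LSB = 57.4 V / 2^12 ≈ 14.01 mV.
(V_in − V_min)/LSB = (32.30462 − (-8.8)) × 4096/57.4 = 2933.1799 → nearest code k = 2933.
V_code = -8.8 + (2933/4096) × 57.4 = 32.30209961 V.
e = 32.30462 − (32.30209961) = +2.52 mV.

+2.52 mV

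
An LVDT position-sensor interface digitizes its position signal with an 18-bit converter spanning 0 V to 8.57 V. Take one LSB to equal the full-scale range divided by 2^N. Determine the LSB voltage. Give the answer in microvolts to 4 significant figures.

32.69 µV

Span = 8.57 V.
Number of codes = 2^18 = 262144.
LSB = 8.57 V ÷ 2^18 = 8.57/262144 V = 32.69 µV.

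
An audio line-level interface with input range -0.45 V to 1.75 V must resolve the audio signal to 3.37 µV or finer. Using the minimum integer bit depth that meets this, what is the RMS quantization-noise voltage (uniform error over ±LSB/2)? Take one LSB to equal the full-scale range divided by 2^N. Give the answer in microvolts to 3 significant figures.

Full-scale range = 1.75 V − (-0.45 V) = 2.2 V.
2.2 V / 3.37 µV = 652800. Since 2^19 = 524288 and 2^20 = 1048576, N = 20.
One LSB is 2.2 V / 1048576 = 2.0981 µV.
V_rms = LSB/√12 = 0.606 µV.

0.606 µV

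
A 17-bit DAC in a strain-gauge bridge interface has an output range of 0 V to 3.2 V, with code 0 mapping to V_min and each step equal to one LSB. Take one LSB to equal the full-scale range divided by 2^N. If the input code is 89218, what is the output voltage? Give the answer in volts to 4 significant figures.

V_FS = 3.2 V. LSB = 3.2 V / 2^17.
V_out = 0 + 89218 × (3.2/131072) V
      = 0 + 2.17817 = 2.17817 V.

2.178 V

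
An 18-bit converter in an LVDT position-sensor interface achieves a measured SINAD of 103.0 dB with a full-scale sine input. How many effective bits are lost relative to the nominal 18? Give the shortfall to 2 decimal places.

N_eff = (103.0 − 1.76)/6.02 = 16.8173 bits.
18 − 16.8173 = 1.18 bits below nominal.

1.18 bits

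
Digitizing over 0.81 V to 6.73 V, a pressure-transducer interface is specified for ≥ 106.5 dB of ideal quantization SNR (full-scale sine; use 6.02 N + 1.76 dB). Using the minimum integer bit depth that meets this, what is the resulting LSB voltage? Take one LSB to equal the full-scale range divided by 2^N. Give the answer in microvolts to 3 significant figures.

Span: 6.73 V − (0.81 V) = 5.92 V.
6.02 N + 1.76 ≥ 106.5 gives N ≥ 17.399, so the minimum integer is 18.
LSB = 5.92 V / 2^18 = 22.6 µV.

22.6 µV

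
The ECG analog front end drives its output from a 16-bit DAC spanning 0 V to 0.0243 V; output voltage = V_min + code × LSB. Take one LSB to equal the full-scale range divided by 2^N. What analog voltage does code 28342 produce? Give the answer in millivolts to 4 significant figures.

10.51 mV

V_FS = 0.0243 V. LSB = 0.0243 V / 2^16.
V_out = V_min + code × LSB = 0 V + 28342 × 0.0243 V / 65536
      = 0 + 0.0105089 = 0.0105089 V.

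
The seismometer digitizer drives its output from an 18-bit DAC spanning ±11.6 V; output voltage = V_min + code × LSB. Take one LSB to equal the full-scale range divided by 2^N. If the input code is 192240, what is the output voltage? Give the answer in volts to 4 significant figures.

The full-scale span is 11.6 − (-11.6) = 23.2 V. LSB = 23.2 V / 2^18.
Output = V_min + (192240/262144) × range = -11.6 + 0.733337 × 23.2 V
      = -11.6 V + 17.0134 V = 5.41343 V.

5.413 V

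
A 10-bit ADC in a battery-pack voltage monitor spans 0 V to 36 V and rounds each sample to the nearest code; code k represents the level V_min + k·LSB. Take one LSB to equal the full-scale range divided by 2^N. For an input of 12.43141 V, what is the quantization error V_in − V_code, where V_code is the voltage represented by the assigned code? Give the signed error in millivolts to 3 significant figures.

−13.9 mV

Span = 36 V. LSB = 36 V / 2^10 ≈ 35.16 mV.
(12.43141 − (0)) / LSB = 12.43141 × 1024/36 = 353.6046. Nearest integer: k = 354.
V_code = V_min + k × range/2^10 = 0 + 354 × 36/1024 = 12.44531250 V.
e = 12.43141 − (12.44531250) = −13.9 mV.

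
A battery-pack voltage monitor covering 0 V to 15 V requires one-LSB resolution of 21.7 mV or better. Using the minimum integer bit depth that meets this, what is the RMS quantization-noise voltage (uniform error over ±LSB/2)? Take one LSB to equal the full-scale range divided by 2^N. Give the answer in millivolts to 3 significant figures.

Span = 15 V.
Levels needed ≥ 15/21.7 mV = 691.2. 2^10 = 1024 suffices, so N_min = 10.
LSB = 15 V / 2^10 = 14.648 mV.
RMS noise = LSB/√12 = 4.23 mV.

4.23 mV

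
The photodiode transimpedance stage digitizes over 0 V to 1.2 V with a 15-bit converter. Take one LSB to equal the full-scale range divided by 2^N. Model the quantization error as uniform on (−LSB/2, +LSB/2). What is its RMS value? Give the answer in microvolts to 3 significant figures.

Range is 1.2 V.
One LSB is 1.2 V / 32768 = 36.621 µV.
RMS of a uniform error over width LSB is LSB/√12 = 10.6 µV.

10.6 µV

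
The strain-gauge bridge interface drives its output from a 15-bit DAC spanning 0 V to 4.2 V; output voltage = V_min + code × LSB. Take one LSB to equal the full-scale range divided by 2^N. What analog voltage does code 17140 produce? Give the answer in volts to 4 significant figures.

Span = 4.2 V. LSB = 4.2 V / 2^15.
V_out = V_min + code × LSB = 0 V + 17140 × 4.2 V / 32768
      = 0 V + 2.19690 V = 2.19690 V.

2.197 V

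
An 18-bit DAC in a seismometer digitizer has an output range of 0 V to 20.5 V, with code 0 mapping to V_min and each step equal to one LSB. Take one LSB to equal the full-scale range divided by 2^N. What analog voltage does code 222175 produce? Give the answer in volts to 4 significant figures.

17.37 V

Range is 20.5 V. LSB = 20.5 V / 2^18.
Output = V_min + (222175/262144) × range = 0 + 0.847530 × 20.5 V
      = 0 V + 17.3744 V = 17.3744 V.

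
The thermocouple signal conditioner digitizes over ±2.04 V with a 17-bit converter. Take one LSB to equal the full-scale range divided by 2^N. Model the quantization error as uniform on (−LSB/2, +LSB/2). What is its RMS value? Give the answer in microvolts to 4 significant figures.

Range = 2.04 − (-2.04) = 4.08 V.
LSB = 4.08 V / 2^17 = 31.1279 µV.
σ_q = LSB/√12 = 31.1279 µV/3.4641 = 8.986 µV.

8.986 µV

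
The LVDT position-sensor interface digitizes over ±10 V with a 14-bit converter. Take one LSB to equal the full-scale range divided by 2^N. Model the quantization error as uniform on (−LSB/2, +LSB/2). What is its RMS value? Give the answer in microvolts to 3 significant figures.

Range = 10 − (-10) = 20 V.
LSB = 20 V / 2^14 = 1.2207 mV.
V_rms = LSB/√12 = 1.2207 mV / √12 = 352 µV.

352 µV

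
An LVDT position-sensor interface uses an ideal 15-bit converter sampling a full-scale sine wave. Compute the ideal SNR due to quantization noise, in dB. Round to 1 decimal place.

SNR = 6.02·15 + 1.76 = 92.06 dB.

92.1 dB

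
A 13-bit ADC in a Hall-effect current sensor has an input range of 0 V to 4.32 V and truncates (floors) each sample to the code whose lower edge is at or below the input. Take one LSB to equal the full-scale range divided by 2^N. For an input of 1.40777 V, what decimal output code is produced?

2669

Full-scale range = 4.32 V. LSB = 4.32 V / 2^13 ≈ 0.5273 mV.
V_in − V_min = 1.40777 − (0) = 1.40777 V.
Divide by LSB: 1.40777 × 8192/4.32 = 2669.5490.
Truncating gives code 2669.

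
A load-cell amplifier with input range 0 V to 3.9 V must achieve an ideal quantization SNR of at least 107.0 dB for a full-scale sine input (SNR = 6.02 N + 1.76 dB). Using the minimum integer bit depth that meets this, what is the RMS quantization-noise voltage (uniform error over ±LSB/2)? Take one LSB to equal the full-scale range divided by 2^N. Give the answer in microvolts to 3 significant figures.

V_FS = 3.9 V.
6.02 N + 1.76 ≥ 107.0 gives N ≥ 17.482, so the minimum integer is 18.
LSB = 3.9 V / 2^18 = 14.877 µV.
RMS noise = LSB/√12 = 4.29 µV.

4.29 µV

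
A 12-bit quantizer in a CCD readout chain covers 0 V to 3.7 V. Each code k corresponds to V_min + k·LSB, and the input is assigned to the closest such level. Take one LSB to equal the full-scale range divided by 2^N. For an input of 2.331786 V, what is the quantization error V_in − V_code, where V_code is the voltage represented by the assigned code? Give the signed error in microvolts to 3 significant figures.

+316 µV

Span = 3.7 V. LSB = 3.7 V / 2^12 ≈ 0.9033 mV.
(V_in − V_min)/LSB = (2.331786 − (0)) × 4096/3.7 = 2581.3501 → nearest code k = 2581.
V_code = 0 + (2581/4096) × 3.7 = 2.331469727 V.
e = 2.331786 − (2.331469727) = +316 µV.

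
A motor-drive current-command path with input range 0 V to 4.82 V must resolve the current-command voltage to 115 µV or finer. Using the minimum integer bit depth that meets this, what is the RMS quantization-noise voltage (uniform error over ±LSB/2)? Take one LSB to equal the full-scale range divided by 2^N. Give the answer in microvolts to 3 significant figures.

Span = 4.82 V.
Required number of levels: 4.82/115 µV = 41913; smallest N with 2^N ≥ that is 16.
Step size = 4.82/65536 V = 73.547 µV.
σ_q = LSB/√12 = 73.547 µV/3.4641 = 21.2 µV.

21.2 µV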